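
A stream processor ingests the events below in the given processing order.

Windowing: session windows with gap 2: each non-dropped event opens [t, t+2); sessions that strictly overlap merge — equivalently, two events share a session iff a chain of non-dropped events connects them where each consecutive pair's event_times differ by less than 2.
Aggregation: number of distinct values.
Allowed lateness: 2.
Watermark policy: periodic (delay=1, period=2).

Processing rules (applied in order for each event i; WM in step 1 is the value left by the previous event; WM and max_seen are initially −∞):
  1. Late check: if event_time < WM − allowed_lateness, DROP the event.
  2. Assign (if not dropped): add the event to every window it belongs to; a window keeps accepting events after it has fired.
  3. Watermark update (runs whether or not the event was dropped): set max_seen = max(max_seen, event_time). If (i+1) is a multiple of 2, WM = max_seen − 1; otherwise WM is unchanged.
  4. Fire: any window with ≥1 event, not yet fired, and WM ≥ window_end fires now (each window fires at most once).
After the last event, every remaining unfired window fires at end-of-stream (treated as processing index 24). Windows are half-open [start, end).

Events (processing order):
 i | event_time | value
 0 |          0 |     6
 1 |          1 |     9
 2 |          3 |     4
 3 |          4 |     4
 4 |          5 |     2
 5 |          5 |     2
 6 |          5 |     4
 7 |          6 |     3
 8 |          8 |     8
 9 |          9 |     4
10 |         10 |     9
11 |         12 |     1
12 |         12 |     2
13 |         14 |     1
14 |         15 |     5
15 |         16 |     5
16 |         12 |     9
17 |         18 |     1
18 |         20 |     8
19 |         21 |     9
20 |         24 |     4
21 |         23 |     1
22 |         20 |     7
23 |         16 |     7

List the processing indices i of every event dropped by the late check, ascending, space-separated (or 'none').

i=0 t=0 v=6: → [0,2); WM=−∞
i=1 t=1 v=9: → [0,3); WM=0
i=2 t=3 v=4: → [3,5); WM=0
i=3 t=4 v=4: → [3,6); WM=3
i=4 t=5 v=2: → [3,7); WM=3
i=5 t=5 v=2: → [3,7); WM=4
i=6 t=5 v=4: → [3,7); WM=4
i=7 t=6 v=3: → [3,8); WM=5
i=8 t=8 v=8: → [8,10); WM=5
i=9 t=9 v=4: → [8,11); WM=8
i=10 t=10 v=9: → [8,12); WM=8
i=11 t=12 v=1: → [12,14); WM=11
i=12 t=12 v=2: → [12,14); WM=11
i=13 t=14 v=1: → [14,16); WM=13
i=14 t=15 v=5: → [14,17); WM=13
i=15 t=16 v=5: → [14,18); WM=15
i=16 t=12 v=9: DROP (t<15-2); WM=15
i=17 t=18 v=1: → [18,20); WM=17
i=18 t=20 v=8: → [20,22); WM=17
i=19 t=21 v=9: → [20,23); WM=20
i=20 t=24 v=4: → [24,26); WM=20
i=21 t=23 v=1: → [23,26); WM=23
i=22 t=20 v=7: DROP (t<23-2); WM=23
i=23 t=16 v=7: DROP (t<23-2); WM=23

16 22 23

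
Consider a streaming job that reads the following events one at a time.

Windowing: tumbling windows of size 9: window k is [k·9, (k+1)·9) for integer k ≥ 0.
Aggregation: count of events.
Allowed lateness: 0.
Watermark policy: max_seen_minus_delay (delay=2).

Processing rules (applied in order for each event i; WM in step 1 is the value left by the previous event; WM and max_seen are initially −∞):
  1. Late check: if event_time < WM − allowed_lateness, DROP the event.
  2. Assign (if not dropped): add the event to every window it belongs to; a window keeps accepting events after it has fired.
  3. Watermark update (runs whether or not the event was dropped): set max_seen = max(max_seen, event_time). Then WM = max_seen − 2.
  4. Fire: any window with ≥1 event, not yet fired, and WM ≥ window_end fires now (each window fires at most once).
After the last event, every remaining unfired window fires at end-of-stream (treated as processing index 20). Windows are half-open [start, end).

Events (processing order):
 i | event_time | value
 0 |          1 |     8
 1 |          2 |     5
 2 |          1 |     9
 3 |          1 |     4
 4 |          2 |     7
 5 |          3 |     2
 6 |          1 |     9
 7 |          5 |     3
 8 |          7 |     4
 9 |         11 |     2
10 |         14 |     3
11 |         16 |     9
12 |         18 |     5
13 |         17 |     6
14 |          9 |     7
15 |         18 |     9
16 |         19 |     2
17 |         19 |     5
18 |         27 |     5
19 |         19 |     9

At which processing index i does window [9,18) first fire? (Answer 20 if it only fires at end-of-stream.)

i=0 t=1 v=8: → [0,9); WM=-1
i=1 t=2 v=5: → [0,9); WM=0
i=2 t=1 v=9: → [0,9); WM=0
i=3 t=1 v=4: → [0,9); WM=0
i=4 t=2 v=7: → [0,9); WM=0
i=5 t=3 v=2: → [0,9); WM=1
i=6 t=1 v=9: → [0,9); WM=1
i=7 t=5 v=3: → [0,9); WM=3
i=8 t=7 v=4: → [0,9); WM=5
i=9 t=11 v=2: → [9,18); WM=9; [0,9) fires=9
i=10 t=14 v=3: → [9,18); WM=12
i=11 t=16 v=9: → [9,18); WM=14
i=12 t=18 v=5: → [18,27); WM=16
i=13 t=17 v=6: → [9,18); WM=16
i=14 t=9 v=7: DROP (t<16-0); WM=16
i=15 t=18 v=9: → [18,27); WM=16
i=16 t=19 v=2: → [18,27); WM=17
i=17 t=19 v=5: → [18,27); WM=17
i=18 t=27 v=5: → [27,36); WM=25; [9,18) fires=4
i=19 t=19 v=9: DROP (t<25-0); WM=25

18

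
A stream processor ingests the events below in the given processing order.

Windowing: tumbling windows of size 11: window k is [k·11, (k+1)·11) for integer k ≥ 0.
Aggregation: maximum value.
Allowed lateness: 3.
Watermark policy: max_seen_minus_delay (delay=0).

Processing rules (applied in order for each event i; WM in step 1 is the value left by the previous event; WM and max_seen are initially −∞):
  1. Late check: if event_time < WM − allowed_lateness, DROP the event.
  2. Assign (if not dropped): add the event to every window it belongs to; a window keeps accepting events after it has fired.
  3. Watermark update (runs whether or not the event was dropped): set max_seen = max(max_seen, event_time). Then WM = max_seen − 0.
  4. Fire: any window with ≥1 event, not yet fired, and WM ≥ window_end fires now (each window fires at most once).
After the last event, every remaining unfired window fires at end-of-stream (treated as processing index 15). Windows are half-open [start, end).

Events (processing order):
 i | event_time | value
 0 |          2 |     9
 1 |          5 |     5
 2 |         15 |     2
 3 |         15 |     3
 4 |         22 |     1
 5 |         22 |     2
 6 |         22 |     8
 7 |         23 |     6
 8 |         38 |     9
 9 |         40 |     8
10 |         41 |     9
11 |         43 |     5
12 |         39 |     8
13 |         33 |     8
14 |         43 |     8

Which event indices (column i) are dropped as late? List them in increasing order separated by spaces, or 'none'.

12 13

i=0 t=2 v=9: → [0,11); WM=2
i=1 t=5 v=5: → [0,11); WM=5
i=2 t=15 v=2: → [11,22); WM=15; [0,11) fires=9
i=3 t=15 v=3: → [11,22); WM=15
i=4 t=22 v=1: → [22,33); WM=22; [11,22) fires=3
i=5 t=22 v=2: → [22,33); WM=22
i=6 t=22 v=8: → [22,33); WM=22
i=7 t=23 v=6: → [22,33); WM=23
i=8 t=38 v=9: → [33,44); WM=38; [22,33) fires=8
i=9 t=40 v=8: → [33,44); WM=40
i=10 t=41 v=9: → [33,44); WM=41
i=11 t=43 v=5: → [33,44); WM=43
i=12 t=39 v=8: DROP (t<43-3); WM=43
i=13 t=33 v=8: DROP (t<43-3); WM=43
i=14 t=43 v=8: → [33,44); WM=43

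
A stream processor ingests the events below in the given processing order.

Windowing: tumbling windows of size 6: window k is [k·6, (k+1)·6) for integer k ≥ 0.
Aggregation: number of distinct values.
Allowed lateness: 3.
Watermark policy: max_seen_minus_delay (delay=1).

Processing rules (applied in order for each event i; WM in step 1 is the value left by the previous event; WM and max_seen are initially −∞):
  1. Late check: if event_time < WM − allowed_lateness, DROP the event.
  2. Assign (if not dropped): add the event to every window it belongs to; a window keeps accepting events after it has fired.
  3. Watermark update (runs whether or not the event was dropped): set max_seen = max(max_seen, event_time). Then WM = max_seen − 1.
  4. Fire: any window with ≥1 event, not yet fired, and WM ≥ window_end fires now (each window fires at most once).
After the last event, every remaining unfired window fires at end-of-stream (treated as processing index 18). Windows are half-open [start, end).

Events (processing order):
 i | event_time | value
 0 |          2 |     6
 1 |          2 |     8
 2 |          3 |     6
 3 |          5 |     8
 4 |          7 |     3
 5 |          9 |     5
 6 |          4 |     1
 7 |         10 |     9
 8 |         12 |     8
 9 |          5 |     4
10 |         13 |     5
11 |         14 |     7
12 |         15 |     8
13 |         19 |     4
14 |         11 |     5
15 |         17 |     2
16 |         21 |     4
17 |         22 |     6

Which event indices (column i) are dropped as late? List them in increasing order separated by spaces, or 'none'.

6 9 14

i=0 t=2 v=6: → [0,6); WM=1
i=1 t=2 v=8: → [0,6); WM=1
i=2 t=3 v=6: → [0,6); WM=2
i=3 t=5 v=8: → [0,6); WM=4
i=4 t=7 v=3: → [6,12); WM=6; [0,6) fires=2
i=5 t=9 v=5: → [6,12); WM=8
i=6 t=4 v=1: DROP (t<8-3); WM=8
i=7 t=10 v=9: → [6,12); WM=9
i=8 t=12 v=8: → [12,18); WM=11
i=9 t=5 v=4: DROP (t<11-3); WM=11
i=10 t=13 v=5: → [12,18); WM=12; [6,12) fires=3
i=11 t=14 v=7: → [12,18); WM=13
i=12 t=15 v=8: → [12,18); WM=14
i=13 t=19 v=4: → [18,24); WM=18; [12,18) fires=3
i=14 t=11 v=5: DROP (t<18-3); WM=18
i=15 t=17 v=2: → [12,18); WM=18
i=16 t=21 v=4: → [18,24); WM=20
i=17 t=22 v=6: → [18,24); WM=21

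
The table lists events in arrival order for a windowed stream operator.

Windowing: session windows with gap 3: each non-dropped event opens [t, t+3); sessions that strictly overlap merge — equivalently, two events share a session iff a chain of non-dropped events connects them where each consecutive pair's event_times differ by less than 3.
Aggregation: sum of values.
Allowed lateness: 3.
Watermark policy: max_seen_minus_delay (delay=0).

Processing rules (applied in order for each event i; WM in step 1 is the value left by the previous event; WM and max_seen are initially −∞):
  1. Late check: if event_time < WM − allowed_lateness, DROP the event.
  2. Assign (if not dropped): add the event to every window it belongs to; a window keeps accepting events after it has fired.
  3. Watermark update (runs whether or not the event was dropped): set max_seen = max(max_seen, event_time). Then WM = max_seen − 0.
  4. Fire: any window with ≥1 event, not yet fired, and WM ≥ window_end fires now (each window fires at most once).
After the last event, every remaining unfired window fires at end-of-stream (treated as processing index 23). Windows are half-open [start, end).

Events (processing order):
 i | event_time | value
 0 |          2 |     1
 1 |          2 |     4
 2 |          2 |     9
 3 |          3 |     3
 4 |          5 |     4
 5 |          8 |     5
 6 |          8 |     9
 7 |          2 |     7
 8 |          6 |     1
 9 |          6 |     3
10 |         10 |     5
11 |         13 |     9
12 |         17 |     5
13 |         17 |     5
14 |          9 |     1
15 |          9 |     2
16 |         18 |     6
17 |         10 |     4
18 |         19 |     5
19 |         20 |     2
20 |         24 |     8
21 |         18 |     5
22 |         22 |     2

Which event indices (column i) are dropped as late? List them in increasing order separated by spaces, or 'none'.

i=0 t=2 v=1: → [2,5); WM=2
i=1 t=2 v=4: → [2,5); WM=2
i=2 t=2 v=9: → [2,5); WM=2
i=3 t=3 v=3: → [2,6); WM=3
i=4 t=5 v=4: → [2,8); WM=5
i=5 t=8 v=5: → [8,11); WM=8
i=6 t=8 v=9: → [8,11); WM=8
i=7 t=2 v=7: DROP (t<8-3); WM=8
i=8 t=6 v=1: → [2,11); WM=8
i=9 t=6 v=3: → [2,11); WM=8
i=10 t=10 v=5: → [2,13); WM=10
i=11 t=13 v=9: → [13,16); WM=13
i=12 t=17 v=5: → [17,20); WM=17
i=13 t=17 v=5: → [17,20); WM=17
i=14 t=9 v=1: DROP (t<17-3); WM=17
i=15 t=9 v=2: DROP (t<17-3); WM=17
i=16 t=18 v=6: → [17,21); WM=18
i=17 t=10 v=4: DROP (t<18-3); WM=18
i=18 t=19 v=5: → [17,22); WM=19
i=19 t=20 v=2: → [17,23); WM=20
i=20 t=24 v=8: → [24,27); WM=24
i=21 t=18 v=5: DROP (t<24-3); WM=24
i=22 t=22 v=2: → [17,27); WM=24

7 14 15 17 21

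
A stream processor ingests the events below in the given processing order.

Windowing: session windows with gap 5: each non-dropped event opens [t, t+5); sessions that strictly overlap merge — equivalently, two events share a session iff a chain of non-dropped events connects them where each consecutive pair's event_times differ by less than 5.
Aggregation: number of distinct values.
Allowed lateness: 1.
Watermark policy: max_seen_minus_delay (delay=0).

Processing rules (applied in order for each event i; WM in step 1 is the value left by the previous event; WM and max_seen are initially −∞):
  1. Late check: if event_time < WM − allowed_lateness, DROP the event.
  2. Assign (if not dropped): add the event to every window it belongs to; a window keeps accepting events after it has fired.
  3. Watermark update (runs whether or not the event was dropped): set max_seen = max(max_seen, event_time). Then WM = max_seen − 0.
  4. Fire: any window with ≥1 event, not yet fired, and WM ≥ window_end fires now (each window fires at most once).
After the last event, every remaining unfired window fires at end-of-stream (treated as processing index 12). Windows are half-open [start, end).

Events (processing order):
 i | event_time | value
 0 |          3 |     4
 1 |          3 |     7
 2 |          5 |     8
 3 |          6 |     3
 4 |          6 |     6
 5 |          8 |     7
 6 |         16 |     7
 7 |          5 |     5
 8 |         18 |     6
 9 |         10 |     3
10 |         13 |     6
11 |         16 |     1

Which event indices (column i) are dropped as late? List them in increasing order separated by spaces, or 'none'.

i=0 t=3 v=4: → [3,8); WM=3
i=1 t=3 v=7: → [3,8); WM=3
i=2 t=5 v=8: → [3,10); WM=5
i=3 t=6 v=3: → [3,11); WM=6
i=4 t=6 v=6: → [3,11); WM=6
i=5 t=8 v=7: → [3,13); WM=8
i=6 t=16 v=7: → [16,21); WM=16
i=7 t=5 v=5: DROP (t<16-1); WM=16
i=8 t=18 v=6: → [16,23); WM=18
i=9 t=10 v=3: DROP (t<18-1); WM=18
i=10 t=13 v=6: DROP (t<18-1); WM=18
i=11 t=16 v=1: DROP (t<18-1); WM=18

7 9 10 11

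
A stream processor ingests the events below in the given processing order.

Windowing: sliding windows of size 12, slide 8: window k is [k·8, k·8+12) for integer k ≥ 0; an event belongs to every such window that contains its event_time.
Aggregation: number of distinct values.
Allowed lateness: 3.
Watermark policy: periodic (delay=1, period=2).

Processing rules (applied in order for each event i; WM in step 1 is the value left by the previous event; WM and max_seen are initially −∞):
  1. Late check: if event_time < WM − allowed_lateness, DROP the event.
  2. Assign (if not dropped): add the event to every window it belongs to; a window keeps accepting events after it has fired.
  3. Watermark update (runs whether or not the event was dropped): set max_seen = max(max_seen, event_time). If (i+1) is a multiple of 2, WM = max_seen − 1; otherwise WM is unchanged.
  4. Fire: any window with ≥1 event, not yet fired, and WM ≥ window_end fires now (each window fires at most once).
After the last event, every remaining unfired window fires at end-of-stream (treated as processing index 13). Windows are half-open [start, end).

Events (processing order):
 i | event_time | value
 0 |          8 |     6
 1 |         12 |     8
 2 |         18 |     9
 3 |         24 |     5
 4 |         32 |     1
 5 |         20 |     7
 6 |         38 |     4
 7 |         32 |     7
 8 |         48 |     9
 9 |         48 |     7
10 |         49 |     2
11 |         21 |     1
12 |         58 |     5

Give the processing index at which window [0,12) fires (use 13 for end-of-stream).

i=0 t=8 v=6: → [8,20),[0,12); WM=−∞
i=1 t=12 v=8: → [8,20); WM=11
i=2 t=18 v=9: → [16,28),[8,20); WM=11
i=3 t=24 v=5: → [24,36),[16,28); WM=23; [0,12) fires=1 [8,20) fires=3
i=4 t=32 v=1: → [32,44),[24,36); WM=23
i=5 t=20 v=7: → [16,28); WM=31; [16,28) fires=3
i=6 t=38 v=4: → [32,44); WM=31
i=7 t=32 v=7: → [32,44),[24,36); WM=37; [24,36) fires=3
i=8 t=48 v=9: → [48,60),[40,52); WM=37
i=9 t=48 v=7: → [48,60),[40,52); WM=47; [32,44) fires=3
i=10 t=49 v=2: → [48,60),[40,52); WM=47
i=11 t=21 v=1: DROP (t<47-3); WM=48
i=12 t=58 v=5: → [56,68),[48,60); WM=48

3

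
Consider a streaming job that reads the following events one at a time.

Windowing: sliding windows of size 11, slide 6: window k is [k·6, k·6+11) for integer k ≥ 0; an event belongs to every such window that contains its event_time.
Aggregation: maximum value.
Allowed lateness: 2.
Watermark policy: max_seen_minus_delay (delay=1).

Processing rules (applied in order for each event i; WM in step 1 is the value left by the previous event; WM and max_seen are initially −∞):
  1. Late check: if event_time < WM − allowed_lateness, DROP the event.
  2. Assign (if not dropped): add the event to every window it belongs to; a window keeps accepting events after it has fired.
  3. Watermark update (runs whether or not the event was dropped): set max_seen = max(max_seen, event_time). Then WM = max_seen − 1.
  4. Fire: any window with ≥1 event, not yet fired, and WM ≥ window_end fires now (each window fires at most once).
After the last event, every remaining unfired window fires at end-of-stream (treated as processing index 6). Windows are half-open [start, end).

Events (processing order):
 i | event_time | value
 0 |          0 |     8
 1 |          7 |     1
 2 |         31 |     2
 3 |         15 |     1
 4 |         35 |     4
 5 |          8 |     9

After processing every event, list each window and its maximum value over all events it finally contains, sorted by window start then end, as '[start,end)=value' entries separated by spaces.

i=0 t=0 v=8: → [0,11); WM=-1
i=1 t=7 v=1: → [6,17),[0,11); WM=6
i=2 t=31 v=2: → [30,41),[24,35); WM=30; [0,11) fires=8 [6,17) fires=1
i=3 t=15 v=1: DROP (t<30-2); WM=30
i=4 t=35 v=4: → [30,41); WM=34
i=5 t=8 v=9: DROP (t<34-2); WM=34

[0,11)=8 [6,17)=1 [24,35)=2 [30,41)=4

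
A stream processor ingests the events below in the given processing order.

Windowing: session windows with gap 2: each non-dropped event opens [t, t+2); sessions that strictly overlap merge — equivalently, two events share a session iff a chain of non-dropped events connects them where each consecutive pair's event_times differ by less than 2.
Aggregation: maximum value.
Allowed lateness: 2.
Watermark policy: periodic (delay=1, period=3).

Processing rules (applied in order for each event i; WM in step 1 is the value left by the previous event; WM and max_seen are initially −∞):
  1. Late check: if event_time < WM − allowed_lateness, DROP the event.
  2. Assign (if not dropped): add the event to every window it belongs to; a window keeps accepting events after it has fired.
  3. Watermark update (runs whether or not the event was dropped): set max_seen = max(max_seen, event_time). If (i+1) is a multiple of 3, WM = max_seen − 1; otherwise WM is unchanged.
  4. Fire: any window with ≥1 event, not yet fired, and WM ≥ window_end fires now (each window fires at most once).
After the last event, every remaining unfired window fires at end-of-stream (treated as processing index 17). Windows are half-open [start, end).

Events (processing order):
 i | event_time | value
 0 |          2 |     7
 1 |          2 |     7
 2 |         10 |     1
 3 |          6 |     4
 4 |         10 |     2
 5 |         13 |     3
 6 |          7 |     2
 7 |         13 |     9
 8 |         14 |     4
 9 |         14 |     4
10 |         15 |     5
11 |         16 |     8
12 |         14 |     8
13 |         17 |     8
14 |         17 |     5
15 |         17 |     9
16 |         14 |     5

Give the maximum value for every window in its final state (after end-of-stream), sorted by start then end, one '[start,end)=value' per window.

i=0 t=2 v=7: → [2,4); WM=−∞
i=1 t=2 v=7: → [2,4); WM=−∞
i=2 t=10 v=1: → [10,12); WM=9
i=3 t=6 v=4: DROP (t<9-2); WM=9
i=4 t=10 v=2: → [10,12); WM=9
i=5 t=13 v=3: → [13,15); WM=12
i=6 t=7 v=2: DROP (t<12-2); WM=12
i=7 t=13 v=9: → [13,15); WM=12
i=8 t=14 v=4: → [13,16); WM=13
i=9 t=14 v=4: → [13,16); WM=13
i=10 t=15 v=5: → [13,17); WM=13
i=11 t=16 v=8: → [13,18); WM=15
i=12 t=14 v=8: → [13,18); WM=15
i=13 t=17 v=8: → [13,19); WM=15
i=14 t=17 v=5: → [13,19); WM=16
i=15 t=17 v=9: → [13,19); WM=16
i=16 t=14 v=5: → [13,19); WM=16

[2,4)=7 [10,12)=2 [13,19)=9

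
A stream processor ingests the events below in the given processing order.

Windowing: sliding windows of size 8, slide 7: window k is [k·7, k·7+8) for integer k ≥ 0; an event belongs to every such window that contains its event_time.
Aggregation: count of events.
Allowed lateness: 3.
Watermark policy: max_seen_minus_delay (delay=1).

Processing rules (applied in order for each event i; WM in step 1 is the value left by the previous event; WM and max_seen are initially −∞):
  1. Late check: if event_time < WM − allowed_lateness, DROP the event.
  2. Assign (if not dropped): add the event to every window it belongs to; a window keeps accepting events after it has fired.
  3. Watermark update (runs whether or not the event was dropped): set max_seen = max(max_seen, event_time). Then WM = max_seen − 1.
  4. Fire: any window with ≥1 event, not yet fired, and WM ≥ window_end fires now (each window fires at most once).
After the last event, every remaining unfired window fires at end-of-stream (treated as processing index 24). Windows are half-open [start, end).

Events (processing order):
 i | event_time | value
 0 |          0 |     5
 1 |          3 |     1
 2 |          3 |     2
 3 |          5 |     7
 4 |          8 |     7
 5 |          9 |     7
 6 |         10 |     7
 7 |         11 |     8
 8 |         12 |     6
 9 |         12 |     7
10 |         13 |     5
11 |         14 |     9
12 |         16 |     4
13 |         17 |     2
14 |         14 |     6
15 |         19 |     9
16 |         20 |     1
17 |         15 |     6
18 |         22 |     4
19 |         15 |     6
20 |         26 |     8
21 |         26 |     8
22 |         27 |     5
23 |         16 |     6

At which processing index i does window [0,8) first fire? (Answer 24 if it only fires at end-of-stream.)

5

i=0 t=0 v=5: → [0,8); WM=-1
i=1 t=3 v=1: → [0,8); WM=2
i=2 t=3 v=2: → [0,8); WM=2
i=3 t=5 v=7: → [0,8); WM=4
i=4 t=8 v=7: → [7,15); WM=7
i=5 t=9 v=7: → [7,15); WM=8; [0,8) fires=4
i=6 t=10 v=7: → [7,15); WM=9
i=7 t=11 v=8: → [7,15); WM=10
i=8 t=12 v=6: → [7,15); WM=11
i=9 t=12 v=7: → [7,15); WM=11
i=10 t=13 v=5: → [7,15); WM=12
i=11 t=14 v=9: → [14,22),[7,15); WM=13
i=12 t=16 v=4: → [14,22); WM=15; [7,15) fires=8
i=13 t=17 v=2: → [14,22); WM=16
i=14 t=14 v=6: → [14,22),[7,15); WM=16
i=15 t=19 v=9: → [14,22); WM=18
i=16 t=20 v=1: → [14,22); WM=19
i=17 t=15 v=6: DROP (t<19-3); WM=19
i=18 t=22 v=4: → [21,29); WM=21
i=19 t=15 v=6: DROP (t<21-3); WM=21
i=20 t=26 v=8: → [21,29); WM=25; [14,22) fires=6
i=21 t=26 v=8: → [21,29); WM=25
i=22 t=27 v=5: → [21,29); WM=26
i=23 t=16 v=6: DROP (t<26-3); WM=26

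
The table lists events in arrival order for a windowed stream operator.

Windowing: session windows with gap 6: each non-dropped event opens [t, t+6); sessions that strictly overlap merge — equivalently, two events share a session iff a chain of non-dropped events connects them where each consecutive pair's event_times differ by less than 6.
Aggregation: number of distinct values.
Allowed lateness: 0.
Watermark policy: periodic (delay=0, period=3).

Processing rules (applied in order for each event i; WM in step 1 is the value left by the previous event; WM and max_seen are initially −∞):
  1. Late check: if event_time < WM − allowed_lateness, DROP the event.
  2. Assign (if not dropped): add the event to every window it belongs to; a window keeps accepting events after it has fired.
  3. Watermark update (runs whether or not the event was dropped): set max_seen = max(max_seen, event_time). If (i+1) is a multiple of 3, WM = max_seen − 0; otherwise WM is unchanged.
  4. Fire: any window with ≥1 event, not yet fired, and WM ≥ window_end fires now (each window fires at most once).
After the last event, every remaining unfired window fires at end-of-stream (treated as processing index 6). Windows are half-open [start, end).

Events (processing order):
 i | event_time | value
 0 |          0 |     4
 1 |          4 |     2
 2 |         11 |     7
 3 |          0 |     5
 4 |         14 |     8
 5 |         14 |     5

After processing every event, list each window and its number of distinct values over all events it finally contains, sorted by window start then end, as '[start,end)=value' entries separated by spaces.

i=0 t=0 v=4: → [0,6); WM=−∞
i=1 t=4 v=2: → [0,10); WM=−∞
i=2 t=11 v=7: → [11,17); WM=11
i=3 t=0 v=5: DROP (t<11-0); WM=11
i=4 t=14 v=8: → [11,20); WM=11
i=5 t=14 v=5: → [11,20); WM=14

[0,10)=2 [11,20)=3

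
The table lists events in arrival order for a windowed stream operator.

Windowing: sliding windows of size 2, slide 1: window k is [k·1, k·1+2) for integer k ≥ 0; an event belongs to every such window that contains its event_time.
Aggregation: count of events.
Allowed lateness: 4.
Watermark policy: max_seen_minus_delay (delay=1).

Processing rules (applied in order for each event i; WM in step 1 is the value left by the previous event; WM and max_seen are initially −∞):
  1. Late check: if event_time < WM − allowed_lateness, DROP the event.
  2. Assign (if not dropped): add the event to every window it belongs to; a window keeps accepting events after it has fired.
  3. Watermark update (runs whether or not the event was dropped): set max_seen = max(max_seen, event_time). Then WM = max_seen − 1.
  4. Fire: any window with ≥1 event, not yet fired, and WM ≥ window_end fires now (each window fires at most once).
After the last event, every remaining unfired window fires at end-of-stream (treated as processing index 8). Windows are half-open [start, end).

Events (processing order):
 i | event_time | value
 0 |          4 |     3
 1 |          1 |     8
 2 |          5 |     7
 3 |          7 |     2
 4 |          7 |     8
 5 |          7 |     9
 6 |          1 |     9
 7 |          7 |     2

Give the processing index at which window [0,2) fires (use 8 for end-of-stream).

i=0 t=4 v=3: → [4,6),[3,5); WM=3
i=1 t=1 v=8: → [1,3),[0,2); WM=3; [0,2) fires=1 [1,3) fires=1
i=2 t=5 v=7: → [5,7),[4,6); WM=4
i=3 t=7 v=2: → [7,9),[6,8); WM=6; [3,5) fires=1 [4,6) fires=2
i=4 t=7 v=8: → [7,9),[6,8); WM=6
i=5 t=7 v=9: → [7,9),[6,8); WM=6
i=6 t=1 v=9: DROP (t<6-4); WM=6
i=7 t=7 v=2: → [7,9),[6,8); WM=6

1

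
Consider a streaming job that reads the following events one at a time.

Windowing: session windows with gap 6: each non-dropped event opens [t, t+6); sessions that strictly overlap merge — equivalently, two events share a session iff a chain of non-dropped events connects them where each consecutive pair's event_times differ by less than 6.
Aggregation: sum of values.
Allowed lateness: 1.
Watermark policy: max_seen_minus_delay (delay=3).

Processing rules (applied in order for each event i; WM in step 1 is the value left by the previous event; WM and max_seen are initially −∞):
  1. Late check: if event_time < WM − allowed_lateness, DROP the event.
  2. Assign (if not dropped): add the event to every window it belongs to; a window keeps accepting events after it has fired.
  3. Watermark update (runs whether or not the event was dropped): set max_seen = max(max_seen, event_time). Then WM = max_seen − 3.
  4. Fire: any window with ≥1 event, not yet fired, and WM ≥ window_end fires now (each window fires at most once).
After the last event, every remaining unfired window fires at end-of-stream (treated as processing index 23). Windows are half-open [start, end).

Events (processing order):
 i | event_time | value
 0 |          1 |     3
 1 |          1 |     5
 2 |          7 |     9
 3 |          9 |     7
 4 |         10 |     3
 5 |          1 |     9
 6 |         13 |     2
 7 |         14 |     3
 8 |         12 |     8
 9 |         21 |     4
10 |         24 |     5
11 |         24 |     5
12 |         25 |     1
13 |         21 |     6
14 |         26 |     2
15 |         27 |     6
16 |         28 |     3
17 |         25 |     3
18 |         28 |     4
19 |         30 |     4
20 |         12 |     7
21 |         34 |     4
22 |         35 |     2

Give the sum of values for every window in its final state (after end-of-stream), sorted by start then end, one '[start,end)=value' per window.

[1,7)=8 [7,20)=32 [21,41)=49

i=0 t=1 v=3: → [1,7); WM=-2
i=1 t=1 v=5: → [1,7); WM=-2
i=2 t=7 v=9: → [7,13); WM=4
i=3 t=9 v=7: → [7,15); WM=6
i=4 t=10 v=3: → [7,16); WM=7
i=5 t=1 v=9: DROP (t<7-1); WM=7
i=6 t=13 v=2: → [7,19); WM=10
i=7 t=14 v=3: → [7,20); WM=11
i=8 t=12 v=8: → [7,20); WM=11
i=9 t=21 v=4: → [21,27); WM=18
i=10 t=24 v=5: → [21,30); WM=21
i=11 t=24 v=5: → [21,30); WM=21
i=12 t=25 v=1: → [21,31); WM=22
i=13 t=21 v=6: → [21,31); WM=22
i=14 t=26 v=2: → [21,32); WM=23
i=15 t=27 v=6: → [21,33); WM=24
i=16 t=28 v=3: → [21,34); WM=25
i=17 t=25 v=3: → [21,34); WM=25
i=18 t=28 v=4: → [21,34); WM=25
i=19 t=30 v=4: → [21,36); WM=27
i=20 t=12 v=7: DROP (t<27-1); WM=27
i=21 t=34 v=4: → [21,40); WM=31
i=22 t=35 v=2: → [21,41); WM=32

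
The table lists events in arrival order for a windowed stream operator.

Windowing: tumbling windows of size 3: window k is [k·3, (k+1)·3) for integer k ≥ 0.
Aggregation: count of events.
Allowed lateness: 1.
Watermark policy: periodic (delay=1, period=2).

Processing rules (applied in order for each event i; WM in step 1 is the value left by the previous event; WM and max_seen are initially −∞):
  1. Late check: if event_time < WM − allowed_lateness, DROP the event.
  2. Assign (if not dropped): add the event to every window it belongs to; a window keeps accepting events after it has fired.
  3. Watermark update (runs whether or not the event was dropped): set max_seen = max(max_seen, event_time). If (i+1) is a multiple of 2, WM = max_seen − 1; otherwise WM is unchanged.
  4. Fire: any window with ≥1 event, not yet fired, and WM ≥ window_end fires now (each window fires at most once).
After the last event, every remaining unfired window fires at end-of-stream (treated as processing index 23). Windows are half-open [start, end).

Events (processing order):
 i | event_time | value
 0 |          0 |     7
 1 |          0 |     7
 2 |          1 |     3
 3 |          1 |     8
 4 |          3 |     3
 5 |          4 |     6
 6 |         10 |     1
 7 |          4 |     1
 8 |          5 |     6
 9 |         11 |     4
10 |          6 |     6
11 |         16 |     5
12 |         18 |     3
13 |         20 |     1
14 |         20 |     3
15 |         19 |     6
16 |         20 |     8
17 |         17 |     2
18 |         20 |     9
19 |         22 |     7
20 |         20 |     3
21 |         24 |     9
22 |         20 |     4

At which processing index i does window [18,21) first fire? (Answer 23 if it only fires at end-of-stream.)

19

i=0 t=0 v=7: → [0,3); WM=−∞
i=1 t=0 v=7: → [0,3); WM=-1
i=2 t=1 v=3: → [0,3); WM=-1
i=3 t=1 v=8: → [0,3); WM=0
i=4 t=3 v=3: → [3,6); WM=0
i=5 t=4 v=6: → [3,6); WM=3; [0,3) fires=4
i=6 t=10 v=1: → [9,12); WM=3
i=7 t=4 v=1: → [3,6); WM=9; [3,6) fires=3
i=8 t=5 v=6: DROP (t<9-1); WM=9
i=9 t=11 v=4: → [9,12); WM=10
i=10 t=6 v=6: DROP (t<10-1); WM=10
i=11 t=16 v=5: → [15,18); WM=15; [9,12) fires=2
i=12 t=18 v=3: → [18,21); WM=15
i=13 t=20 v=1: → [18,21); WM=19; [15,18) fires=1
i=14 t=20 v=3: → [18,21); WM=19
i=15 t=19 v=6: → [18,21); WM=19
i=16 t=20 v=8: → [18,21); WM=19
i=17 t=17 v=2: DROP (t<19-1); WM=19
i=18 t=20 v=9: → [18,21); WM=19
i=19 t=22 v=7: → [21,24); WM=21; [18,21) fires=6
i=20 t=20 v=3: → [18,21); WM=21
i=21 t=24 v=9: → [24,27); WM=23
i=22 t=20 v=4: DROP (t<23-1); WM=23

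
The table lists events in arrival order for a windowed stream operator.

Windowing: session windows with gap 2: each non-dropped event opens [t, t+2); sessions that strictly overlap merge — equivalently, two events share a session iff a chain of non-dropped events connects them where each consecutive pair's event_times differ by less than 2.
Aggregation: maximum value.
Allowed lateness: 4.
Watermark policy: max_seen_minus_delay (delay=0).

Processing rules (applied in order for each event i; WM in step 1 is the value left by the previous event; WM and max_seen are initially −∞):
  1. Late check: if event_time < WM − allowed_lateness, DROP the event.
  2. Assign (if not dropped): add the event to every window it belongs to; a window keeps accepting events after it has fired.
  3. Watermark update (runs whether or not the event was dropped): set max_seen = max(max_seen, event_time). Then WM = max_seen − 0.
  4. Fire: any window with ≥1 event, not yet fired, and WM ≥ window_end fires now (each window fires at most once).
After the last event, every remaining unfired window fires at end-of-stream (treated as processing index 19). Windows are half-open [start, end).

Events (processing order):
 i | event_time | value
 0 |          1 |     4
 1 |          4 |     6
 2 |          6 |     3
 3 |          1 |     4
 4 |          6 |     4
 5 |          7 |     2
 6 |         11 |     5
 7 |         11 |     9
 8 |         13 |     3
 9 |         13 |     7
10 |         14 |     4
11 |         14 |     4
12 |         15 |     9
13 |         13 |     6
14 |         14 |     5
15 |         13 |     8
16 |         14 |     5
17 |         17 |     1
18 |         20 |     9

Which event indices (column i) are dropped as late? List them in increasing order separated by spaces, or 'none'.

i=0 t=1 v=4: → [1,3); WM=1
i=1 t=4 v=6: → [4,6); WM=4
i=2 t=6 v=3: → [6,8); WM=6
i=3 t=1 v=4: DROP (t<6-4); WM=6
i=4 t=6 v=4: → [6,8); WM=6
i=5 t=7 v=2: → [6,9); WM=7
i=6 t=11 v=5: → [11,13); WM=11
i=7 t=11 v=9: → [11,13); WM=11
i=8 t=13 v=3: → [13,15); WM=13
i=9 t=13 v=7: → [13,15); WM=13
i=10 t=14 v=4: → [13,16); WM=14
i=11 t=14 v=4: → [13,16); WM=14
i=12 t=15 v=9: → [13,17); WM=15
i=13 t=13 v=6: → [13,17); WM=15
i=14 t=14 v=5: → [13,17); WM=15
i=15 t=13 v=8: → [13,17); WM=15
i=16 t=14 v=5: → [13,17); WM=15
i=17 t=17 v=1: → [17,19); WM=17
i=18 t=20 v=9: → [20,22); WM=20

3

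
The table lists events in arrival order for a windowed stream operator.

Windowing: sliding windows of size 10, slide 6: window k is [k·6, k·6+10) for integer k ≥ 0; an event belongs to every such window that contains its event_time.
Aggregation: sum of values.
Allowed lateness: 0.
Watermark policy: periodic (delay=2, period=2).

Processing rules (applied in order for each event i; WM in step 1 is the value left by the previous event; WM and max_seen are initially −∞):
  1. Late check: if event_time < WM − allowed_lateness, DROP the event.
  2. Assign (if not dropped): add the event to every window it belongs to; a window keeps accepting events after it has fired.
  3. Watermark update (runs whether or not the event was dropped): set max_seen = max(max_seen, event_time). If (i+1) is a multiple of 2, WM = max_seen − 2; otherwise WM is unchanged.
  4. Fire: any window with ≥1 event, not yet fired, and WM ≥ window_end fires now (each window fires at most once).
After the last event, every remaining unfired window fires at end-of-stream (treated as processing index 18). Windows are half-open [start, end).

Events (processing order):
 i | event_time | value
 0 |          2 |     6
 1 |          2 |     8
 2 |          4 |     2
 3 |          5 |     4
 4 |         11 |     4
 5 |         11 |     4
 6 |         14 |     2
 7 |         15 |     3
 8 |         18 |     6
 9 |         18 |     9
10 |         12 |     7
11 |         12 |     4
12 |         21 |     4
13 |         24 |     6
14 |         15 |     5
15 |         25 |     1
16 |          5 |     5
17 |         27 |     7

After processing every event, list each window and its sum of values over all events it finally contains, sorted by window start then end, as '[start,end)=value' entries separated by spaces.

[0,10)=20 [6,16)=13 [12,22)=24 [18,28)=33 [24,34)=14

i=0 t=2 v=6: → [0,10); WM=−∞
i=1 t=2 v=8: → [0,10); WM=0
i=2 t=4 v=2: → [0,10); WM=0
i=3 t=5 v=4: → [0,10); WM=3
i=4 t=11 v=4: → [6,16); WM=3
i=5 t=11 v=4: → [6,16); WM=9
i=6 t=14 v=2: → [12,22),[6,16); WM=9
i=7 t=15 v=3: → [12,22),[6,16); WM=13; [0,10) fires=20
i=8 t=18 v=6: → [18,28),[12,22); WM=13
i=9 t=18 v=9: → [18,28),[12,22); WM=16; [6,16) fires=13
i=10 t=12 v=7: DROP (t<16-0); WM=16
i=11 t=12 v=4: DROP (t<16-0); WM=16
i=12 t=21 v=4: → [18,28),[12,22); WM=16
i=13 t=24 v=6: → [24,34),[18,28); WM=22; [12,22) fires=24
i=14 t=15 v=5: DROP (t<22-0); WM=22
i=15 t=25 v=1: → [24,34),[18,28); WM=23
i=16 t=5 v=5: DROP (t<23-0); WM=23
i=17 t=27 v=7: → [24,34),[18,28); WM=25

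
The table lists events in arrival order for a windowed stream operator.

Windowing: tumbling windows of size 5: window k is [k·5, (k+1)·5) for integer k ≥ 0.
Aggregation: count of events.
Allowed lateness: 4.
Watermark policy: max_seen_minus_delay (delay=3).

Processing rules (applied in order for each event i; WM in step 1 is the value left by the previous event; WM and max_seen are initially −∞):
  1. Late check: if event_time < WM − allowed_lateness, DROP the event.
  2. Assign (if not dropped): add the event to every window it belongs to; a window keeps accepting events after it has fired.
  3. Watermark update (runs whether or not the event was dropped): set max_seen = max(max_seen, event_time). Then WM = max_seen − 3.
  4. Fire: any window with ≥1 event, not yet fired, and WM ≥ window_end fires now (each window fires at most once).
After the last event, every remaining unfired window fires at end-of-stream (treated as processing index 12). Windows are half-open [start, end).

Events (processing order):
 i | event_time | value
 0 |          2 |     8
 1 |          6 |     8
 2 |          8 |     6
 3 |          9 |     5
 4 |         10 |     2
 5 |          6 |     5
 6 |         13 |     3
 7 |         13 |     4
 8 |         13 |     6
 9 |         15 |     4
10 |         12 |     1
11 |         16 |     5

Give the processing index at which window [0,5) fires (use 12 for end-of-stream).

2

i=0 t=2 v=8: → [0,5); WM=-1
i=1 t=6 v=8: → [5,10); WM=3
i=2 t=8 v=6: → [5,10); WM=5; [0,5) fires=1
i=3 t=9 v=5: → [5,10); WM=6
i=4 t=10 v=2: → [10,15); WM=7
i=5 t=6 v=5: → [5,10); WM=7
i=6 t=13 v=3: → [10,15); WM=10; [5,10) fires=4
i=7 t=13 v=4: → [10,15); WM=10
i=8 t=13 v=6: → [10,15); WM=10
i=9 t=15 v=4: → [15,20); WM=12
i=10 t=12 v=1: → [10,15); WM=12
i=11 t=16 v=5: → [15,20); WM=13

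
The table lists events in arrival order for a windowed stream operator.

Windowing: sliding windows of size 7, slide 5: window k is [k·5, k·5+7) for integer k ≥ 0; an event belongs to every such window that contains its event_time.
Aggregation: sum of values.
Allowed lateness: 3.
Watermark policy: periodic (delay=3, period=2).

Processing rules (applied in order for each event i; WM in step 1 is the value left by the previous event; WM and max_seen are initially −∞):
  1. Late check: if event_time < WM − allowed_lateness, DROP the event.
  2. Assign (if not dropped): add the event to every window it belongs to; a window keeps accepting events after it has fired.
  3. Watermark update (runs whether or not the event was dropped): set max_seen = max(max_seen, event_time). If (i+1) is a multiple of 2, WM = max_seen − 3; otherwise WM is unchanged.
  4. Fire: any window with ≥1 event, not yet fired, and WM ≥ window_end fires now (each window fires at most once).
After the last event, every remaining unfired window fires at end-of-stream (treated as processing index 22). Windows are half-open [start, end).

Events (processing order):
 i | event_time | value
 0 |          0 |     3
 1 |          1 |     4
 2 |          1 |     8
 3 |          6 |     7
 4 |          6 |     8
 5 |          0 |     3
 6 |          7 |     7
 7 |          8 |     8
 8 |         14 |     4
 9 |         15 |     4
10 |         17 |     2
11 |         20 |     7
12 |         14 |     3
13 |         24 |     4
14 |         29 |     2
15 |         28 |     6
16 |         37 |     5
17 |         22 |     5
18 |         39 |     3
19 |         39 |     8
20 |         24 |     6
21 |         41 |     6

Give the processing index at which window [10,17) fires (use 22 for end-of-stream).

i=0 t=0 v=3: → [0,7); WM=−∞
i=1 t=1 v=4: → [0,7); WM=-2
i=2 t=1 v=8: → [0,7); WM=-2
i=3 t=6 v=7: → [5,12),[0,7); WM=3
i=4 t=6 v=8: → [5,12),[0,7); WM=3
i=5 t=0 v=3: → [0,7); WM=3
i=6 t=7 v=7: → [5,12); WM=3
i=7 t=8 v=8: → [5,12); WM=5
i=8 t=14 v=4: → [10,17); WM=5
i=9 t=15 v=4: → [15,22),[10,17); WM=12; [0,7) fires=33 [5,12) fires=30
i=10 t=17 v=2: → [15,22); WM=12
i=11 t=20 v=7: → [20,27),[15,22); WM=17; [10,17) fires=8
i=12 t=14 v=3: → [10,17); WM=17
i=13 t=24 v=4: → [20,27); WM=21
i=14 t=29 v=2: → [25,32); WM=21
i=15 t=28 v=6: → [25,32); WM=26; [15,22) fires=13
i=16 t=37 v=5: → [35,42); WM=26
i=17 t=22 v=5: DROP (t<26-3); WM=34; [20,27) fires=11 [25,32) fires=8
i=18 t=39 v=3: → [35,42); WM=34
i=19 t=39 v=8: → [35,42); WM=36
i=20 t=24 v=6: DROP (t<36-3); WM=36
i=21 t=41 v=6: → [40,47),[35,42); WM=38

11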